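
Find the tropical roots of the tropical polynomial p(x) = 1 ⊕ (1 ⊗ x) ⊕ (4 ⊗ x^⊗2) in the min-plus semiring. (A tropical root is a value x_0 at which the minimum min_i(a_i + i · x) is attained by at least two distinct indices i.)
Roots: {-3, 0}

Each tropical root is a break point of the lower envelope of the lines y = a_i + i · x (there are 3 lines, with slopes 0, 1, ..., 2). Only the lines that attain the minimum somewhere contribute to roots; other lines are dominated. Here the surviving (envelope) indices are i = 2, i = 1, i = 0.
Intersections between consecutive envelope lines give the roots: for adjacent envelope indices i < j the intersection is x = (a_i − a_j) / (j − i). Reading off the sorted break points: {-3, 0}.
Verification: at each break x_0, at least two indices attain the minimum of min_i(a_i + i · x_0).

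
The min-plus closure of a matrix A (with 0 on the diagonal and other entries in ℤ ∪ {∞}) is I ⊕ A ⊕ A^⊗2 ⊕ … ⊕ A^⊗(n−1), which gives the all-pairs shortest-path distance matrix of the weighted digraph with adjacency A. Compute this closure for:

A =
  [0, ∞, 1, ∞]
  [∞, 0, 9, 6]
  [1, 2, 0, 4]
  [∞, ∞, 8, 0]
Closure =
  [0, 3, 1, 5]
  [10, 0, 9, 6]
  [1, 2, 0, 4]
  [9, 10, 8, 0]

This is the Floyd-Warshall all-pairs shortest-path computation. For each intermediate vertex k = 0, 1, …, 3, update dist[i][j] ← min(dist[i][j], dist[i][k] + dist[k][j]). The final matrix gives, for each (i, j), the minimum total weight of any directed path from i to j (possibly empty when i = j).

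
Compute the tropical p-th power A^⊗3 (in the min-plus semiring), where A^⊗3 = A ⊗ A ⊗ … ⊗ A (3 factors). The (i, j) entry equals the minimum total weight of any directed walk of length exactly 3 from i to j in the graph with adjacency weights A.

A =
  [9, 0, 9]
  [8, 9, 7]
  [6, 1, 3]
A^⊗3 =
  [13, 8, 10]
  [16, 11, 13]
  [12, 7, 9]

Each entry (A^⊗3)_ij equals the minimum over all length-3 walks i = v_0 → v_1 → … → v_3 = j of Σ_t A[v_t][v_{t+1}]. For example, for (i, j) = (0, 2) we minimise over 9 possible intermediate vertex sequences; the minimum is 10, attained along the walk 0 → 1 → 2 → 2.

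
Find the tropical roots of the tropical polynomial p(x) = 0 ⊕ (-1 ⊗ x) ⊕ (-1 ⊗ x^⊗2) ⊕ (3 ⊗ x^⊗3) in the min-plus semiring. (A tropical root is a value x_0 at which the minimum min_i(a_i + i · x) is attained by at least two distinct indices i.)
Roots: {-4, 0, 1}

Each tropical root is a break point of the lower envelope of the lines y = a_i + i · x (there are 4 lines, with slopes 0, 1, ..., 3). Only the lines that attain the minimum somewhere contribute to roots; other lines are dominated. Here the surviving (envelope) indices are i = 3, i = 2, i = 1, i = 0.
Intersections between consecutive envelope lines give the roots: for adjacent envelope indices i < j the intersection is x = (a_i − a_j) / (j − i). Reading off the sorted break points: {-4, 0, 1}.
Verification: at each break x_0, at least two indices attain the minimum of min_i(a_i + i · x_0).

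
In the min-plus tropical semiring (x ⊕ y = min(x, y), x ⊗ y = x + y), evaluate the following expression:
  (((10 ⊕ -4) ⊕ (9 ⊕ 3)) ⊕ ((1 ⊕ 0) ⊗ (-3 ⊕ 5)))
(((10 ⊕ -4) ⊕ (9 ⊕ 3)) ⊕ ((1 ⊕ 0) ⊗ (-3 ⊕ 5))) = -4

Expand innermost to outermost. Recall ⊕ takes the minimum of its arguments and ⊗ takes their sum. Working out the expression (((10 ⊕ -4) ⊕ (9 ⊕ 3)) ⊕ ((1 ⊕ 0) ⊗ (-3 ⊕ 5))) gives -4.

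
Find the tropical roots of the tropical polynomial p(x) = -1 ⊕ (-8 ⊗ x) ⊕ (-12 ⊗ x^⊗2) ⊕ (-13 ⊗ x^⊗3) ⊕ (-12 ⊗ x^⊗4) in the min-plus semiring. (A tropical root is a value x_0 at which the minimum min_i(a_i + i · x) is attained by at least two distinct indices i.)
Roots: {-1, 1, 4, 7}

Each tropical root is a break point of the lower envelope of the lines y = a_i + i · x (there are 5 lines, with slopes 0, 1, ..., 4). Only the lines that attain the minimum somewhere contribute to roots; other lines are dominated. Here the surviving (envelope) indices are i = 4, i = 3, i = 2, i = 1, i = 0.
Intersections between consecutive envelope lines give the roots: for adjacent envelope indices i < j the intersection is x = (a_i − a_j) / (j − i). Reading off the sorted break points: {-1, 1, 4, 7}.
Verification: at each break x_0, at least two indices attain the minimum of min_i(a_i + i · x_0).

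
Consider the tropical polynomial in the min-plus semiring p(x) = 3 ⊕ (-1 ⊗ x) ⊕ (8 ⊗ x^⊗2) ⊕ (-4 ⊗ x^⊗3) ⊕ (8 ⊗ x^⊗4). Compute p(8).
p(8) = 3

A tropical monomial a ⊗ x^⊗i evaluates to a + i · x. Evaluating each term at x = 8:
  Term 0 contributes 3 + 0 · 8 = 3
  Term 1 contributes -1 + 1 · 8 = 7
  Term 2 contributes 8 + 2 · 8 = 24
  Term 3 contributes -4 + 3 · 8 = 20
  Term 4 contributes 8 + 4 · 8 = 40
p(8) = ⊕ of these = min[3, 7, 24, 20, 40] = 3.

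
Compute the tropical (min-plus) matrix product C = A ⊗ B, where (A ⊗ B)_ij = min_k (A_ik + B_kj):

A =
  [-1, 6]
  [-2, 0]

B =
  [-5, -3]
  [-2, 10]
A ⊗ B =
  [-6, -4]
  [-7, -5]

Apply the min-plus product entry-by-entry:
  C[0][0] = min over k of (A[0][0] + B[0][0] = -1 + -5 = -6, A[0][1] + B[1][0] = 6 + -2 = 4) = -6 (attained at k = 0)
  C[0][1] = min over k of (A[0][0] + B[0][1] = -1 + -3 = -4, A[0][1] + B[1][1] = 6 + 10 = 16) = -4 (attained at k = 0)
  C[1][0] = min over k of (A[1][0] + B[0][0] = -2 + -5 = -7, A[1][1] + B[1][0] = 0 + -2 = -2) = -7 (attained at k = 0)
  C[1][1] = min over k of (A[1][0] + B[0][1] = -2 + -3 = -5, A[1][1] + B[1][1] = 0 + 10 = 10) = -5 (attained at k = 0)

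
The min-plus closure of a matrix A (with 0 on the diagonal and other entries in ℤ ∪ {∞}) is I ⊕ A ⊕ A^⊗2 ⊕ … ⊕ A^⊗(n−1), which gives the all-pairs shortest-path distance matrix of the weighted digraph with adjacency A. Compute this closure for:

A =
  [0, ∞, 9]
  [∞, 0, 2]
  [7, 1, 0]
Closure =
  [0, 10, 9]
  [9, 0, 2]
  [7, 1, 0]

This is the Floyd-Warshall all-pairs shortest-path computation. For each intermediate vertex k = 0, 1, …, 2, update dist[i][j] ← min(dist[i][j], dist[i][k] + dist[k][j]). The final matrix gives, for each (i, j), the minimum total weight of any directed path from i to j (possibly empty when i = j).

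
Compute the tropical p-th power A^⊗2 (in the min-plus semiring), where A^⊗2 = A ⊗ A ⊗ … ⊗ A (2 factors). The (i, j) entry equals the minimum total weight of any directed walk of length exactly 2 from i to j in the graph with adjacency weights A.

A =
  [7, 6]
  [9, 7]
A^⊗2 =
  [14, 13]
  [16, 14]

Each entry (A^⊗2)_ij equals the minimum over all length-2 walks i = v_0 → v_1 → … → v_2 = j of Σ_t A[v_t][v_{t+1}]. For example, for (i, j) = (0, 1) we minimise over 2 possible intermediate vertex sequences; the minimum is 13, attained along the walk 0 → 0 → 1.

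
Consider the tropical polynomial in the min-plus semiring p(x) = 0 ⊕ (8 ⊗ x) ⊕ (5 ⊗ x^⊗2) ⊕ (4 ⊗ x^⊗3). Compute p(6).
p(6) = 0

A tropical monomial a ⊗ x^⊗i evaluates to a + i · x. Evaluating each term at x = 6:
  Term 0 contributes 0 + 0 · 6 = 0
  Term 1 contributes 8 + 1 · 6 = 14
  Term 2 contributes 5 + 2 · 6 = 17
  Term 3 contributes 4 + 3 · 6 = 22
p(6) = ⊕ of these = min[0, 14, 17, 22] = 0.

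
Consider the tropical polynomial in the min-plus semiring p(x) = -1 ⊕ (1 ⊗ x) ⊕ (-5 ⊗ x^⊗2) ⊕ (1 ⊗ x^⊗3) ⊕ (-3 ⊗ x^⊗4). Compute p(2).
p(2) = -1

A tropical monomial a ⊗ x^⊗i evaluates to a + i · x. Evaluating each term at x = 2:
  Term 0 contributes -1 + 0 · 2 = -1
  Term 1 contributes 1 + 1 · 2 = 3
  Term 2 contributes -5 + 2 · 2 = -1
  Term 3 contributes 1 + 3 · 2 = 7
  Term 4 contributes -3 + 4 · 2 = 5
p(2) = ⊕ of these = min[-1, 3, -1, 7, 5] = -1.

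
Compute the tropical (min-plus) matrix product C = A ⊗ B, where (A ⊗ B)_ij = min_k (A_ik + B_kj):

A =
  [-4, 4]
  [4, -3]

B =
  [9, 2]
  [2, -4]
A ⊗ B =
  [5, -2]
  [-1, -7]

Apply the min-plus product entry-by-entry:
  C[0][0] = min over k of (A[0][0] + B[0][0] = -4 + 9 = 5, A[0][1] + B[1][0] = 4 + 2 = 6) = 5 (attained at k = 0)
  C[0][1] = min over k of (A[0][0] + B[0][1] = -4 + 2 = -2, A[0][1] + B[1][1] = 4 + -4 = 0) = -2 (attained at k = 0)
  C[1][0] = min over k of (A[1][0] + B[0][0] = 4 + 9 = 13, A[1][1] + B[1][0] = -3 + 2 = -1) = -1 (attained at k = 1)
  C[1][1] = min over k of (A[1][0] + B[0][1] = 4 + 2 = 6, A[1][1] + B[1][1] = -3 + -4 = -7) = -7 (attained at k = 1)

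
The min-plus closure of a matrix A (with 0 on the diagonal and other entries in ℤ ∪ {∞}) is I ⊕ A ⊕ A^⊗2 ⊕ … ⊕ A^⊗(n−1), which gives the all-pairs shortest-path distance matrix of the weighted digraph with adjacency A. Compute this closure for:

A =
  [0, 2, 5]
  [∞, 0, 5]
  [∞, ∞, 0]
Closure =
  [0, 2, 5]
  [∞, 0, 5]
  [∞, ∞, 0]

This is the Floyd-Warshall all-pairs shortest-path computation. For each intermediate vertex k = 0, 1, …, 2, update dist[i][j] ← min(dist[i][j], dist[i][k] + dist[k][j]). The final matrix gives, for each (i, j), the minimum total weight of any directed path from i to j (possibly empty when i = j).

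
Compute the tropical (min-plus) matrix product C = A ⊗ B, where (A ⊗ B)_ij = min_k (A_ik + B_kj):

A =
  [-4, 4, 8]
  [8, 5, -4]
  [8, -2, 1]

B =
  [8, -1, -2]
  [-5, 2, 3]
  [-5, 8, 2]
A ⊗ B =
  [-1, -5, -6]
  [-9, 4, -2]
  [-7, 0, 1]

Apply the min-plus product entry-by-entry:
  C[0][0] = min over k of (A[0][0] + B[0][0] = -4 + 8 = 4, A[0][1] + B[1][0] = 4 + -5 = -1, A[0][2] + B[2][0] = 8 + -5 = 3) = -1 (attained at k = 1)
  C[0][1] = min over k of (A[0][0] + B[0][1] = -4 + -1 = -5, A[0][1] + B[1][1] = 4 + 2 = 6, A[0][2] + B[2][1] = 8 + 8 = 16) = -5 (attained at k = 0)
  C[0][2] = min over k of (A[0][0] + B[0][2] = -4 + -2 = -6, A[0][1] + B[1][2] = 4 + 3 = 7, A[0][2] + B[2][2] = 8 + 2 = 10) = -6 (attained at k = 0)
  C[1][0] = min over k of (A[1][0] + B[0][0] = 8 + 8 = 16, A[1][1] + B[1][0] = 5 + -5 = 0, A[1][2] + B[2][0] = -4 + -5 = -9) = -9 (attained at k = 2)
  C[1][1] = min over k of (A[1][0] + B[0][1] = 8 + -1 = 7, A[1][1] + B[1][1] = 5 + 2 = 7, A[1][2] + B[2][1] = -4 + 8 = 4) = 4 (attained at k = 2)
  C[1][2] = min over k of (A[1][0] + B[0][2] = 8 + -2 = 6, A[1][1] + B[1][2] = 5 + 3 = 8, A[1][2] + B[2][2] = -4 + 2 = -2) = -2 (attained at k = 2)
  C[2][0] = min over k of (A[2][0] + B[0][0] = 8 + 8 = 16, A[2][1] + B[1][0] = -2 + -5 = -7, A[2][2] + B[2][0] = 1 + -5 = -4) = -7 (attained at k = 1)
  C[2][1] = min over k of (A[2][0] + B[0][1] = 8 + -1 = 7, A[2][1] + B[1][1] = -2 + 2 = 0, A[2][2] + B[2][1] = 1 + 8 = 9) = 0 (attained at k = 1)
  C[2][2] = min over k of (A[2][0] + B[0][2] = 8 + -2 = 6, A[2][1] + B[1][2] = -2 + 3 = 1, A[2][2] + B[2][2] = 1 + 2 = 3) = 1 (attained at k = 1)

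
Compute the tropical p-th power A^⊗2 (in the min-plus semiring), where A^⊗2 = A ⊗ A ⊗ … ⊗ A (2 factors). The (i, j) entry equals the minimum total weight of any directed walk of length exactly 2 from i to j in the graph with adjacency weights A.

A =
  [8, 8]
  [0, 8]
A^⊗2 =
  [8, 16]
  [8, 8]

Each entry (A^⊗2)_ij equals the minimum over all length-2 walks i = v_0 → v_1 → … → v_2 = j of Σ_t A[v_t][v_{t+1}]. For example, for (i, j) = (0, 1) we minimise over 2 possible intermediate vertex sequences; the minimum is 16, attained along the walk 0 → 0 → 1.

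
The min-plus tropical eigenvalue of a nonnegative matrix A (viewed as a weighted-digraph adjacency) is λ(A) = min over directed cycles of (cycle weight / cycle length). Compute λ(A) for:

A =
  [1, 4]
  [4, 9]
λ(A) = 1

Enumerate directed cycles and compute their means (weight / length). Sample:
  cycle 0 → 0: weight = 1, length = 1, mean = 1/1 ≈ 1.000
  cycle 1 → 1: weight = 9, length = 1, mean = 9/1 ≈ 9.000
  cycle 0 → 1 → 0: weight = 8, length = 2, mean = 8/2 ≈ 4.000
  cycle 1 → 0 → 1: weight = 8, length = 2, mean = 8/2 ≈ 4.000
Minimum mean = 1.000, attained e.g. along the cycle 0 → 0 with weight 1 and length 1. So λ(A) = 1/1 = 1.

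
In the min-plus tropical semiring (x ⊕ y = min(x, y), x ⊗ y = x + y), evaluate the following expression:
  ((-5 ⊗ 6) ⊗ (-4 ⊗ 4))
((-5 ⊗ 6) ⊗ (-4 ⊗ 4)) = 1

Expand innermost to outermost. Recall ⊕ takes the minimum of its arguments and ⊗ takes their sum. Working out the expression ((-5 ⊗ 6) ⊗ (-4 ⊗ 4)) gives 1.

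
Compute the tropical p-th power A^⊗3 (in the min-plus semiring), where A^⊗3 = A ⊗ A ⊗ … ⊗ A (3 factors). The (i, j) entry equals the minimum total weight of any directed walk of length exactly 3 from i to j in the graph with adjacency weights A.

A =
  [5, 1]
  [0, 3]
A^⊗3 =
  [4, 2]
  [1, 4]

Each entry (A^⊗3)_ij equals the minimum over all length-3 walks i = v_0 → v_1 → … → v_3 = j of Σ_t A[v_t][v_{t+1}]. For example, for (i, j) = (0, 1) we minimise over 4 possible intermediate vertex sequences; the minimum is 2, attained along the walk 0 → 1 → 0 → 1.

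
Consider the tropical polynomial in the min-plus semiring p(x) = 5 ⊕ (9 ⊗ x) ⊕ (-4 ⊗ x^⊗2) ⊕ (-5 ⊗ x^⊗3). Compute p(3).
p(3) = 2

A tropical monomial a ⊗ x^⊗i evaluates to a + i · x. Evaluating each term at x = 3:
  Term 0 contributes 5 + 0 · 3 = 5
  Term 1 contributes 9 + 1 · 3 = 12
  Term 2 contributes -4 + 2 · 3 = 2
  Term 3 contributes -5 + 3 · 3 = 4
p(3) = ⊕ of these = min[5, 12, 2, 4] = 2.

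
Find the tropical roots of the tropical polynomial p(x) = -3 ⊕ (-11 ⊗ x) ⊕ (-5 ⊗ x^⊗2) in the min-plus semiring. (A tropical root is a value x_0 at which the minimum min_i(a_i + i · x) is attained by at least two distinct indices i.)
Roots: {-6, 8}

Each tropical root is a break point of the lower envelope of the lines y = a_i + i · x (there are 3 lines, with slopes 0, 1, ..., 2). Only the lines that attain the minimum somewhere contribute to roots; other lines are dominated. Here the surviving (envelope) indices are i = 2, i = 1, i = 0.
Intersections between consecutive envelope lines give the roots: for adjacent envelope indices i < j the intersection is x = (a_i − a_j) / (j − i). Reading off the sorted break points: {-6, 8}.
Verification: at each break x_0, at least two indices attain the minimum of min_i(a_i + i · x_0).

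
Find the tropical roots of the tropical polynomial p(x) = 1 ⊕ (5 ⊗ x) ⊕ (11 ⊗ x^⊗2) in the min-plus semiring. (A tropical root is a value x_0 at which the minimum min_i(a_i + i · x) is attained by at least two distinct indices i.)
Roots: {-6, -4}

Each tropical root is a break point of the lower envelope of the lines y = a_i + i · x (there are 3 lines, with slopes 0, 1, ..., 2). Only the lines that attain the minimum somewhere contribute to roots; other lines are dominated. Here the surviving (envelope) indices are i = 2, i = 1, i = 0.
Intersections between consecutive envelope lines give the roots: for adjacent envelope indices i < j the intersection is x = (a_i − a_j) / (j − i). Reading off the sorted break points: {-6, -4}.
Verification: at each break x_0, at least two indices attain the minimum of min_i(a_i + i · x_0).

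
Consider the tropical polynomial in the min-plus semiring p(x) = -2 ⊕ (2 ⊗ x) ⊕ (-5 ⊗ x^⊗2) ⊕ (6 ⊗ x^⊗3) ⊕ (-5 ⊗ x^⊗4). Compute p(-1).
p(-1) = -9

A tropical monomial a ⊗ x^⊗i evaluates to a + i · x. Evaluating each term at x = -1:
  Term 0 contributes -2 + 0 · -1 = -2
  Term 1 contributes 2 + 1 · -1 = 1
  Term 2 contributes -5 + 2 · -1 = -7
  Term 3 contributes 6 + 3 · -1 = 3
  Term 4 contributes -5 + 4 · -1 = -9
p(-1) = ⊕ of these = min[-2, 1, -7, 3, -9] = -9.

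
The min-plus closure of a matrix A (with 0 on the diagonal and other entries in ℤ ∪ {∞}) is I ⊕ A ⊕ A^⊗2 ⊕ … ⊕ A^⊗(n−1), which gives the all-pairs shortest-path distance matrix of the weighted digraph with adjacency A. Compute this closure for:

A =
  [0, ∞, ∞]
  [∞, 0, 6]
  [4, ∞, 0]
Closure =
  [0, ∞, ∞]
  [10, 0, 6]
  [4, ∞, 0]

This is the Floyd-Warshall all-pairs shortest-path computation. For each intermediate vertex k = 0, 1, …, 2, update dist[i][j] ← min(dist[i][j], dist[i][k] + dist[k][j]). The final matrix gives, for each (i, j), the minimum total weight of any directed path from i to j (possibly empty when i = j).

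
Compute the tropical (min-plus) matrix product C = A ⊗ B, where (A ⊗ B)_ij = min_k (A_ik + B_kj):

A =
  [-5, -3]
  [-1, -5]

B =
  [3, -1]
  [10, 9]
A ⊗ B =
  [-2, -6]
  [2, -2]

Apply the min-plus product entry-by-entry:
  C[0][0] = min over k of (A[0][0] + B[0][0] = -5 + 3 = -2, A[0][1] + B[1][0] = -3 + 10 = 7) = -2 (attained at k = 0)
  C[0][1] = min over k of (A[0][0] + B[0][1] = -5 + -1 = -6, A[0][1] + B[1][1] = -3 + 9 = 6) = -6 (attained at k = 0)
  C[1][0] = min over k of (A[1][0] + B[0][0] = -1 + 3 = 2, A[1][1] + B[1][0] = -5 + 10 = 5) = 2 (attained at k = 0)
  C[1][1] = min over k of (A[1][0] + B[0][1] = -1 + -1 = -2, A[1][1] + B[1][1] = -5 + 9 = 4) = -2 (attained at k = 0)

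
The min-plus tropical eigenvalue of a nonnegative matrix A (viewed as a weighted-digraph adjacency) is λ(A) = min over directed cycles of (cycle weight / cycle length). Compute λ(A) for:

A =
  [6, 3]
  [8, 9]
λ(A) = 11/2

Enumerate directed cycles and compute their means (weight / length). Sample:
  cycle 0 → 0: weight = 6, length = 1, mean = 6/1 ≈ 6.000
  cycle 1 → 1: weight = 9, length = 1, mean = 9/1 ≈ 9.000
  cycle 0 → 1 → 0: weight = 11, length = 2, mean = 11/2 ≈ 5.500
  cycle 1 → 0 → 1: weight = 11, length = 2, mean = 11/2 ≈ 5.500
Minimum mean = 5.500, attained e.g. along the cycle 0 → 1 → 0 with weight 11 and length 2. So λ(A) = 11/2 = 11/2.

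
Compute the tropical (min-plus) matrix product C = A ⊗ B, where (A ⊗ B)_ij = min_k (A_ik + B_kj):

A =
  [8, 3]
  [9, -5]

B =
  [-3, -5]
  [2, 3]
A ⊗ B =
  [5, 3]
  [-3, -2]

Apply the min-plus product entry-by-entry:
  C[0][0] = min over k of (A[0][0] + B[0][0] = 8 + -3 = 5, A[0][1] + B[1][0] = 3 + 2 = 5) = 5 (attained at k = 0)
  C[0][1] = min over k of (A[0][0] + B[0][1] = 8 + -5 = 3, A[0][1] + B[1][1] = 3 + 3 = 6) = 3 (attained at k = 0)
  C[1][0] = min over k of (A[1][0] + B[0][0] = 9 + -3 = 6, A[1][1] + B[1][0] = -5 + 2 = -3) = -3 (attained at k = 1)
  C[1][1] = min over k of (A[1][0] + B[0][1] = 9 + -5 = 4, A[1][1] + B[1][1] = -5 + 3 = -2) = -2 (attained at k = 1)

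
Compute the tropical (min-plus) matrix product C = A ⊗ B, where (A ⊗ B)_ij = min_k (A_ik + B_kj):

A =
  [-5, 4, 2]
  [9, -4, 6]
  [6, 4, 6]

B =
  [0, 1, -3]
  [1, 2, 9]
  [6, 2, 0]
A ⊗ B =
  [-5, -4, -8]
  [-3, -2, 5]
  [5, 6, 3]

Apply the min-plus product entry-by-entry:
  C[0][0] = min over k of (A[0][0] + B[0][0] = -5 + 0 = -5, A[0][1] + B[1][0] = 4 + 1 = 5, A[0][2] + B[2][0] = 2 + 6 = 8) = -5 (attained at k = 0)
  C[0][1] = min over k of (A[0][0] + B[0][1] = -5 + 1 = -4, A[0][1] + B[1][1] = 4 + 2 = 6, A[0][2] + B[2][1] = 2 + 2 = 4) = -4 (attained at k = 0)
  C[0][2] = min over k of (A[0][0] + B[0][2] = -5 + -3 = -8, A[0][1] + B[1][2] = 4 + 9 = 13, A[0][2] + B[2][2] = 2 + 0 = 2) = -8 (attained at k = 0)
  C[1][0] = min over k of (A[1][0] + B[0][0] = 9 + 0 = 9, A[1][1] + B[1][0] = -4 + 1 = -3, A[1][2] + B[2][0] = 6 + 6 = 12) = -3 (attained at k = 1)
  C[1][1] = min over k of (A[1][0] + B[0][1] = 9 + 1 = 10, A[1][1] + B[1][1] = -4 + 2 = -2, A[1][2] + B[2][1] = 6 + 2 = 8) = -2 (attained at k = 1)
  C[1][2] = min over k of (A[1][0] + B[0][2] = 9 + -3 = 6, A[1][1] + B[1][2] = -4 + 9 = 5, A[1][2] + B[2][2] = 6 + 0 = 6) = 5 (attained at k = 1)
  C[2][0] = min over k of (A[2][0] + B[0][0] = 6 + 0 = 6, A[2][1] + B[1][0] = 4 + 1 = 5, A[2][2] + B[2][0] = 6 + 6 = 12) = 5 (attained at k = 1)
  C[2][1] = min over k of (A[2][0] + B[0][1] = 6 + 1 = 7, A[2][1] + B[1][1] = 4 + 2 = 6, A[2][2] + B[2][1] = 6 + 2 = 8) = 6 (attained at k = 1)
  C[2][2] = min over k of (A[2][0] + B[0][2] = 6 + -3 = 3, A[2][1] + B[1][2] = 4 + 9 = 13, A[2][2] + B[2][2] = 6 + 0 = 6) = 3 (attained at k = 0)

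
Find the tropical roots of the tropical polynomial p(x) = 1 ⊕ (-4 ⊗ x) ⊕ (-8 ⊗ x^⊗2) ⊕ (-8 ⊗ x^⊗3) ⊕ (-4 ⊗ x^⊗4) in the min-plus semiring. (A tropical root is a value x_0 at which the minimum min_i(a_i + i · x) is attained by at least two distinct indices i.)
Roots: {-4, 0, 4, 5}

Each tropical root is a break point of the lower envelope of the lines y = a_i + i · x (there are 5 lines, with slopes 0, 1, ..., 4). Only the lines that attain the minimum somewhere contribute to roots; other lines are dominated. Here the surviving (envelope) indices are i = 4, i = 3, i = 2, i = 1, i = 0.
Intersections between consecutive envelope lines give the roots: for adjacent envelope indices i < j the intersection is x = (a_i − a_j) / (j − i). Reading off the sorted break points: {-4, 0, 4, 5}.
Verification: at each break x_0, at least two indices attain the minimum of min_i(a_i + i · x_0).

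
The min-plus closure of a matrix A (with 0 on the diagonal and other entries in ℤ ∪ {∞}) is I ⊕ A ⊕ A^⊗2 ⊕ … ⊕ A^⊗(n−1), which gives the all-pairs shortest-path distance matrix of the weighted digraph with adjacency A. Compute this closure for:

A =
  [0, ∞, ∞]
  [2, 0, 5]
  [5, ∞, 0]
Closure =
  [0, ∞, ∞]
  [2, 0, 5]
  [5, ∞, 0]

This is the Floyd-Warshall all-pairs shortest-path computation. For each intermediate vertex k = 0, 1, …, 2, update dist[i][j] ← min(dist[i][j], dist[i][k] + dist[k][j]). The final matrix gives, for each (i, j), the minimum total weight of any directed path from i to j (possibly empty when i = j).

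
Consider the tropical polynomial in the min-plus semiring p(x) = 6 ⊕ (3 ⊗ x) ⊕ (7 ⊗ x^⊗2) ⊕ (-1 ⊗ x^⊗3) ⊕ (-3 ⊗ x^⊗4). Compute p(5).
p(5) = 6

A tropical monomial a ⊗ x^⊗i evaluates to a + i · x. Evaluating each term at x = 5:
  Term 0 contributes 6 + 0 · 5 = 6
  Term 1 contributes 3 + 1 · 5 = 8
  Term 2 contributes 7 + 2 · 5 = 17
  Term 3 contributes -1 + 3 · 5 = 14
  Term 4 contributes -3 + 4 · 5 = 17
p(5) = ⊕ of these = min[6, 8, 17, 14, 17] = 6.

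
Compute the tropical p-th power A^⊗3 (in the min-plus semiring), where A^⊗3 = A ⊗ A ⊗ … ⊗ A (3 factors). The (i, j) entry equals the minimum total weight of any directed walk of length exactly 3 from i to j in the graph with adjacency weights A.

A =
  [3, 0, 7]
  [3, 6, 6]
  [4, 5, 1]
A^⊗3 =
  [6, 3, 7]
  [6, 6, 8]
  [6, 5, 3]

Each entry (A^⊗3)_ij equals the minimum over all length-3 walks i = v_0 → v_1 → … → v_3 = j of Σ_t A[v_t][v_{t+1}]. For example, for (i, j) = (0, 2) we minimise over 9 possible intermediate vertex sequences; the minimum is 7, attained along the walk 0 → 1 → 2 → 2.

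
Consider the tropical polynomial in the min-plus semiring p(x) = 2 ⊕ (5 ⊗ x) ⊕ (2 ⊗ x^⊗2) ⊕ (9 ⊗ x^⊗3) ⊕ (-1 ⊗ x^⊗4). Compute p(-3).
p(-3) = -13

A tropical monomial a ⊗ x^⊗i evaluates to a + i · x. Evaluating each term at x = -3:
  Term 0 contributes 2 + 0 · -3 = 2
  Term 1 contributes 5 + 1 · -3 = 2
  Term 2 contributes 2 + 2 · -3 = -4
  Term 3 contributes 9 + 3 · -3 = 0
  Term 4 contributes -1 + 4 · -3 = -13
p(-3) = ⊕ of these = min[2, 2, -4, 0, -13] = -13.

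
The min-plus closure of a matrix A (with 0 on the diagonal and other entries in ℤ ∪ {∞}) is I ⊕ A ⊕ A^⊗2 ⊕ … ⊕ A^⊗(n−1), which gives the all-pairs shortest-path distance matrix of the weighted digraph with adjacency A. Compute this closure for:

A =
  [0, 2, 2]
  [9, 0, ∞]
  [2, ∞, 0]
Closure =
  [0, 2, 2]
  [9, 0, 11]
  [2, 4, 0]

This is the Floyd-Warshall all-pairs shortest-path computation. For each intermediate vertex k = 0, 1, …, 2, update dist[i][j] ← min(dist[i][j], dist[i][k] + dist[k][j]). The final matrix gives, for each (i, j), the minimum total weight of any directed path from i to j (possibly empty when i = j).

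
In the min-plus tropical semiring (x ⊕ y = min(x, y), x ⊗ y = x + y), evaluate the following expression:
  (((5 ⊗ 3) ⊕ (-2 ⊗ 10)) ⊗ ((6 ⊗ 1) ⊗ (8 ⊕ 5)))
(((5 ⊗ 3) ⊕ (-2 ⊗ 10)) ⊗ ((6 ⊗ 1) ⊗ (8 ⊕ 5))) = 20

Expand innermost to outermost. Recall ⊕ takes the minimum of its arguments and ⊗ takes their sum. Working out the expression (((5 ⊗ 3) ⊕ (-2 ⊗ 10)) ⊗ ((6 ⊗ 1) ⊗ (8 ⊕ 5))) gives 20.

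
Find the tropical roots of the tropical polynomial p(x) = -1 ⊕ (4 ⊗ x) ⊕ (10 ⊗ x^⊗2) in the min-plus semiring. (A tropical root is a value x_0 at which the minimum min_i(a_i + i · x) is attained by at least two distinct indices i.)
Roots: {-6, -5}

Each tropical root is a break point of the lower envelope of the lines y = a_i + i · x (there are 3 lines, with slopes 0, 1, ..., 2). Only the lines that attain the minimum somewhere contribute to roots; other lines are dominated. Here the surviving (envelope) indices are i = 2, i = 1, i = 0.
Intersections between consecutive envelope lines give the roots: for adjacent envelope indices i < j the intersection is x = (a_i − a_j) / (j − i). Reading off the sorted break points: {-6, -5}.
Verification: at each break x_0, at least two indices attain the minimum of min_i(a_i + i · x_0).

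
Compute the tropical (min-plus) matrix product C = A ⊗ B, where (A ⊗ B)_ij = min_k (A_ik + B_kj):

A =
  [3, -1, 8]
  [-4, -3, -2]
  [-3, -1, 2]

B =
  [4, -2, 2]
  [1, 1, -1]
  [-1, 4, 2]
A ⊗ B =
  [0, 0, -2]
  [-3, -6, -4]
  [0, -5, -2]

Apply the min-plus product entry-by-entry:
  C[0][0] = min over k of (A[0][0] + B[0][0] = 3 + 4 = 7, A[0][1] + B[1][0] = -1 + 1 = 0, A[0][2] + B[2][0] = 8 + -1 = 7) = 0 (attained at k = 1)
  C[0][1] = min over k of (A[0][0] + B[0][1] = 3 + -2 = 1, A[0][1] + B[1][1] = -1 + 1 = 0, A[0][2] + B[2][1] = 8 + 4 = 12) = 0 (attained at k = 1)
  C[0][2] = min over k of (A[0][0] + B[0][2] = 3 + 2 = 5, A[0][1] + B[1][2] = -1 + -1 = -2, A[0][2] + B[2][2] = 8 + 2 = 10) = -2 (attained at k = 1)
  C[1][0] = min over k of (A[1][0] + B[0][0] = -4 + 4 = 0, A[1][1] + B[1][0] = -3 + 1 = -2, A[1][2] + B[2][0] = -2 + -1 = -3) = -3 (attained at k = 2)
  C[1][1] = min over k of (A[1][0] + B[0][1] = -4 + -2 = -6, A[1][1] + B[1][1] = -3 + 1 = -2, A[1][2] + B[2][1] = -2 + 4 = 2) = -6 (attained at k = 0)
  C[1][2] = min over k of (A[1][0] + B[0][2] = -4 + 2 = -2, A[1][1] + B[1][2] = -3 + -1 = -4, A[1][2] + B[2][2] = -2 + 2 = 0) = -4 (attained at k = 1)
  C[2][0] = min over k of (A[2][0] + B[0][0] = -3 + 4 = 1, A[2][1] + B[1][0] = -1 + 1 = 0, A[2][2] + B[2][0] = 2 + -1 = 1) = 0 (attained at k = 1)
  C[2][1] = min over k of (A[2][0] + B[0][1] = -3 + -2 = -5, A[2][1] + B[1][1] = -1 + 1 = 0, A[2][2] + B[2][1] = 2 + 4 = 6) = -5 (attained at k = 0)
  C[2][2] = min over k of (A[2][0] + B[0][2] = -3 + 2 = -1, A[2][1] + B[1][2] = -1 + -1 = -2, A[2][2] + B[2][2] = 2 + 2 = 4) = -2 (attained at k = 1)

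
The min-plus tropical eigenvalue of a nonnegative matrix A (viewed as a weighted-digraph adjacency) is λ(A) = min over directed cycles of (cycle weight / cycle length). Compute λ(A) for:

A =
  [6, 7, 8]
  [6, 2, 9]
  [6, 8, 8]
λ(A) = 2

Enumerate directed cycles and compute their means (weight / length). Sample:
  cycle 0 → 0: weight = 6, length = 1, mean = 6/1 ≈ 6.000
  cycle 1 → 1: weight = 2, length = 1, mean = 2/1 ≈ 2.000
  cycle 2 → 2: weight = 8, length = 1, mean = 8/1 ≈ 8.000
  cycle 0 → 1 → 0: weight = 13, length = 2, mean = 13/2 ≈ 6.500
  cycle 0 → 2 → 0: weight = 14, length = 2, mean = 14/2 ≈ 7.000
  cycle 1 → 0 → 1: weight = 13, length = 2, mean = 13/2 ≈ 6.500
Minimum mean = 2.000, attained e.g. along the cycle 1 → 1 with weight 2 and length 1. So λ(A) = 2/1 = 2.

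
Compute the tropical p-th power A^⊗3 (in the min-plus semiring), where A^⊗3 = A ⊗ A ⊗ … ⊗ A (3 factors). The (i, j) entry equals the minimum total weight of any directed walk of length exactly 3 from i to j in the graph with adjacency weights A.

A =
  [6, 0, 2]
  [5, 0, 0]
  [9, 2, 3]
A^⊗3 =
  [5, 0, 0]
  [5, 0, 0]
  [7, 2, 2]

Each entry (A^⊗3)_ij equals the minimum over all length-3 walks i = v_0 → v_1 → … → v_3 = j of Σ_t A[v_t][v_{t+1}]. For example, for (i, j) = (0, 2) we minimise over 9 possible intermediate vertex sequences; the minimum is 0, attained along the walk 0 → 1 → 1 → 2.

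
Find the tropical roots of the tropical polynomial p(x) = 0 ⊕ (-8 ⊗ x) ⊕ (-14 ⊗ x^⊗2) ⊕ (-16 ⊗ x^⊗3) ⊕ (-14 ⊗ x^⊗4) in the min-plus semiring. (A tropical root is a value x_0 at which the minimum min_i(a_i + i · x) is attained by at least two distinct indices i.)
Roots: {-2, 2, 6, 8}

Each tropical root is a break point of the lower envelope of the lines y = a_i + i · x (there are 5 lines, with slopes 0, 1, ..., 4). Only the lines that attain the minimum somewhere contribute to roots; other lines are dominated. Here the surviving (envelope) indices are i = 4, i = 3, i = 2, i = 1, i = 0.
Intersections between consecutive envelope lines give the roots: for adjacent envelope indices i < j the intersection is x = (a_i − a_j) / (j − i). Reading off the sorted break points: {-2, 2, 6, 8}.
Verification: at each break x_0, at least two indices attain the minimum of min_i(a_i + i · x_0).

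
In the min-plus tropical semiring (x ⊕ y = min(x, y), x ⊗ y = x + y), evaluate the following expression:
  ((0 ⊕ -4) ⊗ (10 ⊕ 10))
((0 ⊕ -4) ⊗ (10 ⊕ 10)) = 6

Expand innermost to outermost. Recall ⊕ takes the minimum of its arguments and ⊗ takes their sum. Working out the expression ((0 ⊕ -4) ⊗ (10 ⊕ 10)) gives 6.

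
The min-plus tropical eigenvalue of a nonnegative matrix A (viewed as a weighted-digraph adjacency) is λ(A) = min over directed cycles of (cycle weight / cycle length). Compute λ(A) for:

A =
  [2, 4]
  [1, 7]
λ(A) = 2

Enumerate directed cycles and compute their means (weight / length). Sample:
  cycle 0 → 0: weight = 2, length = 1, mean = 2/1 ≈ 2.000
  cycle 1 → 1: weight = 7, length = 1, mean = 7/1 ≈ 7.000
  cycle 0 → 1 → 0: weight = 5, length = 2, mean = 5/2 ≈ 2.500
  cycle 1 → 0 → 1: weight = 5, length = 2, mean = 5/2 ≈ 2.500
Minimum mean = 2.000, attained e.g. along the cycle 0 → 0 with weight 2 and length 1. So λ(A) = 2/1 = 2.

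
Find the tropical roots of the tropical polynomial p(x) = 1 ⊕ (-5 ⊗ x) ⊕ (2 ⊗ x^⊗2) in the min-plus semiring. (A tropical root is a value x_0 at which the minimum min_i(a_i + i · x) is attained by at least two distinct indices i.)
Roots: {-7, 6}

Each tropical root is a break point of the lower envelope of the lines y = a_i + i · x (there are 3 lines, with slopes 0, 1, ..., 2). Only the lines that attain the minimum somewhere contribute to roots; other lines are dominated. Here the surviving (envelope) indices are i = 2, i = 1, i = 0.
Intersections between consecutive envelope lines give the roots: for adjacent envelope indices i < j the intersection is x = (a_i − a_j) / (j − i). Reading off the sorted break points: {-7, 6}.
Verification: at each break x_0, at least two indices attain the minimum of min_i(a_i + i · x_0).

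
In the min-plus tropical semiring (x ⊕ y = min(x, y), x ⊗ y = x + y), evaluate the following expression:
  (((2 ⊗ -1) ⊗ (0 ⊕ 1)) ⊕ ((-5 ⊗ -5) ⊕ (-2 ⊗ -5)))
(((2 ⊗ -1) ⊗ (0 ⊕ 1)) ⊕ ((-5 ⊗ -5) ⊕ (-2 ⊗ -5))) = -10

Expand innermost to outermost. Recall ⊕ takes the minimum of its arguments and ⊗ takes their sum. Working out the expression (((2 ⊗ -1) ⊗ (0 ⊕ 1)) ⊕ ((-5 ⊗ -5) ⊕ (-2 ⊗ -5))) gives -10.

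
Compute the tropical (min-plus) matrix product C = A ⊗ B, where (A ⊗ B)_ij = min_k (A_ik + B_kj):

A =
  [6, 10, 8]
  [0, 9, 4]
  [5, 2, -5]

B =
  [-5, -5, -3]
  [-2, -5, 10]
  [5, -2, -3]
A ⊗ B =
  [1, 1, 3]
  [-5, -5, -3]
  [0, -7, -8]

Apply the min-plus product entry-by-entry:
  C[0][0] = min over k of (A[0][0] + B[0][0] = 6 + -5 = 1, A[0][1] + B[1][0] = 10 + -2 = 8, A[0][2] + B[2][0] = 8 + 5 = 13) = 1 (attained at k = 0)
  C[0][1] = min over k of (A[0][0] + B[0][1] = 6 + -5 = 1, A[0][1] + B[1][1] = 10 + -5 = 5, A[0][2] + B[2][1] = 8 + -2 = 6) = 1 (attained at k = 0)
  C[0][2] = min over k of (A[0][0] + B[0][2] = 6 + -3 = 3, A[0][1] + B[1][2] = 10 + 10 = 20, A[0][2] + B[2][2] = 8 + -3 = 5) = 3 (attained at k = 0)
  C[1][0] = min over k of (A[1][0] + B[0][0] = 0 + -5 = -5, A[1][1] + B[1][0] = 9 + -2 = 7, A[1][2] + B[2][0] = 4 + 5 = 9) = -5 (attained at k = 0)
  C[1][1] = min over k of (A[1][0] + B[0][1] = 0 + -5 = -5, A[1][1] + B[1][1] = 9 + -5 = 4, A[1][2] + B[2][1] = 4 + -2 = 2) = -5 (attained at k = 0)
  C[1][2] = min over k of (A[1][0] + B[0][2] = 0 + -3 = -3, A[1][1] + B[1][2] = 9 + 10 = 19, A[1][2] + B[2][2] = 4 + -3 = 1) = -3 (attained at k = 0)
  C[2][0] = min over k of (A[2][0] + B[0][0] = 5 + -5 = 0, A[2][1] + B[1][0] = 2 + -2 = 0, A[2][2] + B[2][0] = -5 + 5 = 0) = 0 (attained at k = 0)
  C[2][1] = min over k of (A[2][0] + B[0][1] = 5 + -5 = 0, A[2][1] + B[1][1] = 2 + -5 = -3, A[2][2] + B[2][1] = -5 + -2 = -7) = -7 (attained at k = 2)
  C[2][2] = min over k of (A[2][0] + B[0][2] = 5 + -3 = 2, A[2][1] + B[1][2] = 2 + 10 = 12, A[2][2] + B[2][2] = -5 + -3 = -8) = -8 (attained at k = 2)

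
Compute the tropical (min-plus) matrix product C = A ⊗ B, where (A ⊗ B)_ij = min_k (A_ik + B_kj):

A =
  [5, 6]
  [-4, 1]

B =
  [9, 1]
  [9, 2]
A ⊗ B =
  [14, 6]
  [5, -3]

Apply the min-plus product entry-by-entry:
  C[0][0] = min over k of (A[0][0] + B[0][0] = 5 + 9 = 14, A[0][1] + B[1][0] = 6 + 9 = 15) = 14 (attained at k = 0)
  C[0][1] = min over k of (A[0][0] + B[0][1] = 5 + 1 = 6, A[0][1] + B[1][1] = 6 + 2 = 8) = 6 (attained at k = 0)
  C[1][0] = min over k of (A[1][0] + B[0][0] = -4 + 9 = 5, A[1][1] + B[1][0] = 1 + 9 = 10) = 5 (attained at k = 0)
  C[1][1] = min over k of (A[1][0] + B[0][1] = -4 + 1 = -3, A[1][1] + B[1][1] = 1 + 2 = 3) = -3 (attained at k = 0)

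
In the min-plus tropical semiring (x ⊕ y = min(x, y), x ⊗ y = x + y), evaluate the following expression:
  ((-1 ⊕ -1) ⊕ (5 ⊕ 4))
((-1 ⊕ -1) ⊕ (5 ⊕ 4)) = -1

Expand innermost to outermost. Recall ⊕ takes the minimum of its arguments and ⊗ takes their sum. Working out the expression ((-1 ⊕ -1) ⊕ (5 ⊕ 4)) gives -1.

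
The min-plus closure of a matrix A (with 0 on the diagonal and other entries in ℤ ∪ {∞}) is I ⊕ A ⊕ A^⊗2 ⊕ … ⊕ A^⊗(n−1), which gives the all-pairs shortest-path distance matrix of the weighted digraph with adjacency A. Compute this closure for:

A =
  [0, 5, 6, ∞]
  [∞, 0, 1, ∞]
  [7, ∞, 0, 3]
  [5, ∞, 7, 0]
Closure =
  [0, 5, 6, 9]
  [8, 0, 1, 4]
  [7, 12, 0, 3]
  [5, 10, 7, 0]

This is the Floyd-Warshall all-pairs shortest-path computation. For each intermediate vertex k = 0, 1, …, 3, update dist[i][j] ← min(dist[i][j], dist[i][k] + dist[k][j]). The final matrix gives, for each (i, j), the minimum total weight of any directed path from i to j (possibly empty when i = j).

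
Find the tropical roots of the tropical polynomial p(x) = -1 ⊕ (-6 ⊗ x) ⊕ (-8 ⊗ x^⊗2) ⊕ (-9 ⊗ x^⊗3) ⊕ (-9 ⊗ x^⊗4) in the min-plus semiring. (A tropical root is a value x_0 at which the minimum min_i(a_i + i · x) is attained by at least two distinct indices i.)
Roots: {0, 1, 2, 5}

Each tropical root is a break point of the lower envelope of the lines y = a_i + i · x (there are 5 lines, with slopes 0, 1, ..., 4). Only the lines that attain the minimum somewhere contribute to roots; other lines are dominated. Here the surviving (envelope) indices are i = 4, i = 3, i = 2, i = 1, i = 0.
Intersections between consecutive envelope lines give the roots: for adjacent envelope indices i < j the intersection is x = (a_i − a_j) / (j − i). Reading off the sorted break points: {0, 1, 2, 5}.
Verification: at each break x_0, at least two indices attain the minimum of min_i(a_i + i · x_0).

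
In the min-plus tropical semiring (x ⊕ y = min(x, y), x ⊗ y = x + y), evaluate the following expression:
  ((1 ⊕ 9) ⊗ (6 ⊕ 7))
((1 ⊕ 9) ⊗ (6 ⊕ 7)) = 7

Expand innermost to outermost. Recall ⊕ takes the minimum of its arguments and ⊗ takes their sum. Working out the expression ((1 ⊕ 9) ⊗ (6 ⊕ 7)) gives 7.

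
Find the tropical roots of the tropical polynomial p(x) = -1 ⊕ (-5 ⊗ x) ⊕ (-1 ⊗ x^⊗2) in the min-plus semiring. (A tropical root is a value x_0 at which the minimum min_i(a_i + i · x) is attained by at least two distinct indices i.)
Roots: {-4, 4}

Each tropical root is a break point of the lower envelope of the lines y = a_i + i · x (there are 3 lines, with slopes 0, 1, ..., 2). Only the lines that attain the minimum somewhere contribute to roots; other lines are dominated. Here the surviving (envelope) indices are i = 2, i = 1, i = 0.
Intersections between consecutive envelope lines give the roots: for adjacent envelope indices i < j the intersection is x = (a_i − a_j) / (j − i). Reading off the sorted break points: {-4, 4}.
Verification: at each break x_0, at least two indices attain the minimum of min_i(a_i + i · x_0).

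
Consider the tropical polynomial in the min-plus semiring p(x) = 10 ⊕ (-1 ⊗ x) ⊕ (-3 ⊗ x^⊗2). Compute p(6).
p(6) = 5

A tropical monomial a ⊗ x^⊗i evaluates to a + i · x. Evaluating each term at x = 6:
  Term 0 contributes 10 + 0 · 6 = 10
  Term 1 contributes -1 + 1 · 6 = 5
  Term 2 contributes -3 + 2 · 6 = 9
p(6) = ⊕ of these = min[10, 5, 9] = 5.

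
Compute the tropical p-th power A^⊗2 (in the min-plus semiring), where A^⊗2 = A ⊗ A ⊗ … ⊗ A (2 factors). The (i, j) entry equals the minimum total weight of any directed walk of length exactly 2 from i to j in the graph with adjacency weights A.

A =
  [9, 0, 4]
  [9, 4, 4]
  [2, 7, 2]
A^⊗2 =
  [6, 4, 4]
  [6, 8, 6]
  [4, 2, 4]

Each entry (A^⊗2)_ij equals the minimum over all length-2 walks i = v_0 → v_1 → … → v_2 = j of Σ_t A[v_t][v_{t+1}]. For example, for (i, j) = (0, 2) we minimise over 3 possible intermediate vertex sequences; the minimum is 4, attained along the walk 0 → 1 → 2.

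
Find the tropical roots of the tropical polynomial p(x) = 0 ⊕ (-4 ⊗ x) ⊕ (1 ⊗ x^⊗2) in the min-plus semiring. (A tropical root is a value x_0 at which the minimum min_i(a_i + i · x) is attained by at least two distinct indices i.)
Roots: {-5, 4}

Each tropical root is a break point of the lower envelope of the lines y = a_i + i · x (there are 3 lines, with slopes 0, 1, ..., 2). Only the lines that attain the minimum somewhere contribute to roots; other lines are dominated. Here the surviving (envelope) indices are i = 2, i = 1, i = 0.
Intersections between consecutive envelope lines give the roots: for adjacent envelope indices i < j the intersection is x = (a_i − a_j) / (j − i). Reading off the sorted break points: {-5, 4}.
Verification: at each break x_0, at least two indices attain the minimum of min_i(a_i + i · x_0).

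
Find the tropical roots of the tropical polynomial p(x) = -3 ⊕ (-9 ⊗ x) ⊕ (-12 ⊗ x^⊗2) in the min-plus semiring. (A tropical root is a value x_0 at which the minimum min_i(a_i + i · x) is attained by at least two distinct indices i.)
Roots: {3, 6}

Each tropical root is a break point of the lower envelope of the lines y = a_i + i · x (there are 3 lines, with slopes 0, 1, ..., 2). Only the lines that attain the minimum somewhere contribute to roots; other lines are dominated. Here the surviving (envelope) indices are i = 2, i = 1, i = 0.
Intersections between consecutive envelope lines give the roots: for adjacent envelope indices i < j the intersection is x = (a_i − a_j) / (j − i). Reading off the sorted break points: {3, 6}.
Verification: at each break x_0, at least two indices attain the minimum of min_i(a_i + i · x_0).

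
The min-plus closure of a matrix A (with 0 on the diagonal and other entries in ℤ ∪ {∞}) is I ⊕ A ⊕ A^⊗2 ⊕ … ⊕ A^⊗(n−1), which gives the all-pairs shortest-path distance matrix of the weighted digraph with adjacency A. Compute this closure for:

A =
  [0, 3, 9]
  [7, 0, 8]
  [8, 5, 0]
Closure =
  [0, 3, 9]
  [7, 0, 8]
  [8, 5, 0]

This is the Floyd-Warshall all-pairs shortest-path computation. For each intermediate vertex k = 0, 1, …, 2, update dist[i][j] ← min(dist[i][j], dist[i][k] + dist[k][j]). The final matrix gives, for each (i, j), the minimum total weight of any directed path from i to j (possibly empty when i = j).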